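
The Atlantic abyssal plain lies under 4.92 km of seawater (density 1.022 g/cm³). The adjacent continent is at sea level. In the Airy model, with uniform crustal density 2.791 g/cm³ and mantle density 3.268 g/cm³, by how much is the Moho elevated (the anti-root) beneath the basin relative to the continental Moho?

18.2 km

Isostatic balance requires: replacing crust with seawater at the top is compensated by replacing crust with mantle at the base: d (ρ_c − ρ_w) = a (ρ_m − ρ_c).
a = d (ρ_c − ρ_w)/(ρ_m − ρ_c) = 4.92 km × 1.769/0.477 = 18.2 km.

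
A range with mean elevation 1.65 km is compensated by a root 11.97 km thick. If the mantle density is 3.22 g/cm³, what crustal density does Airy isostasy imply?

ρ_c h = (ρ_m − ρ_c) r → ρ_c (h + r) = ρ_m r → ρ_c = ρ_m r / (h + r).
ρ_c = 3.22 × 11.97 km / (1.65 km + 11.97 km) = 2.83 g/cm³.

2.83 g/cm³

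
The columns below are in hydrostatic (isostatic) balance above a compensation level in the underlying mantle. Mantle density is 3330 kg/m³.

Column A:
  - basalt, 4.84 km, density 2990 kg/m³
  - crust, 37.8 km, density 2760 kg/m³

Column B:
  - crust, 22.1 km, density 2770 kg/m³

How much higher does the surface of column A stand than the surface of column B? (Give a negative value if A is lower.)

3.25 km

For any compensation level in the mantle, the mantle terms cancel and isostasy reduces to e = (Σt_A − Σt_B) − (Σ(ρt)_A − Σ(ρt)_B) / ρ_m.
Σt_A = 42.64 km; Σt_B = 22.1 km; Σ(ρt)_A = 118799.6; Σ(ρt)_B = 61217 (in km·kg/m³).
e = (42.64 − 22.1) − (118799.6 − 61217) / 3330 = 3.25 km.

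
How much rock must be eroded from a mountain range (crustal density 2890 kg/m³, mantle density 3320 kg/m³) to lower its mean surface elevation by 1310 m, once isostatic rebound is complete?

Net drop Δ = e − u = e − e ρ_c/ρ_m = e (ρ_m − ρ_c)/ρ_m.
e = Δ ρ_m/(ρ_m − ρ_c) = 1310 m × 3320/430 = 10100 m.

10100 m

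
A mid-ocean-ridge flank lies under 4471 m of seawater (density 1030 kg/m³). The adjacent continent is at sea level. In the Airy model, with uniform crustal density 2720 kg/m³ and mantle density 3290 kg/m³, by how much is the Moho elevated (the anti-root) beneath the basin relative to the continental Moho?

13300 m

By Archimedes' principle applied to the lithosphere: replacing crust with seawater at the top is compensated by replacing crust with mantle at the base: d (ρ_c − ρ_w) = a (ρ_m − ρ_c).
a = d (ρ_c − ρ_w)/(ρ_m − ρ_c) = 4471 m × 1690/570 = 13300 m.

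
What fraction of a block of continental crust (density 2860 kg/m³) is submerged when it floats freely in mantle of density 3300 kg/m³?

86.7%

Submerged fraction = ρ_obj/ρ_fluid = 2860/3300 = 86.7%.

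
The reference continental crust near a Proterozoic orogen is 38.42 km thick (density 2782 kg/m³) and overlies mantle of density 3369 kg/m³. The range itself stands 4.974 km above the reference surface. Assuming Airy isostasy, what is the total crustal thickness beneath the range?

67 km

Root depth r = h ρ_c / (ρ_m − ρ_c) = 4.974 km × 2782 / 587 = 23.57 km.
Total thickness = T + h + r = 38.42 km + 4.974 km + 23.57 km = 67 km.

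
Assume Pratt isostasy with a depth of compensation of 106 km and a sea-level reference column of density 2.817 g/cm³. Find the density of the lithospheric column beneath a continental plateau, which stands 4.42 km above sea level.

Pratt balance: ρ_ref D = ρ (D + h).
ρ = ρ_ref D/(D + h) = 2.817 × 106 km/(106 km + 4.42 km) = 2.7 g/cm³.

2.7 g/cm³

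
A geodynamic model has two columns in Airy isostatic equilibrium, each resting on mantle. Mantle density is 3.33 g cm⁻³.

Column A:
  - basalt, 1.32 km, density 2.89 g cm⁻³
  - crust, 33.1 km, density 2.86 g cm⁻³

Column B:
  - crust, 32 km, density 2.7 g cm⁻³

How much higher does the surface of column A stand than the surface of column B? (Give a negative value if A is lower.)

For any compensation level in the mantle, the mantle terms cancel and isostasy reduces to e = (Σt_A − Σt_B) − (Σ(ρt)_A − Σ(ρt)_B) / ρ_m.
Σt_A = 34.42 km; Σt_B = 32 km; Σ(ρt)_A = 98.4808; Σ(ρt)_B = 86.4 (in km·g cm⁻³).
e = (34.42 − 32) − (98.4808 − 86.4) / 3.33 = −1.21 km.

−1.21 km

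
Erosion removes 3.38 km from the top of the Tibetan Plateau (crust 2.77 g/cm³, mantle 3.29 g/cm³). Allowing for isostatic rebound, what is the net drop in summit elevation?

0.534 km

Rebound u = e ρ_c/ρ_m = 3.38 km × 2.77/3.29 = 2.846 km.
Net surface drop = e − u = 3.38 km − 2.846 km = e (ρ_m − ρ_c)/ρ_m = 0.534 km.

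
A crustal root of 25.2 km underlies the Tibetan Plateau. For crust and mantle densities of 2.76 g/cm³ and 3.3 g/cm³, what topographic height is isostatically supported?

Balancing pressure at the compensation depth: ρ_c h = (ρ_m − ρ_c) r.
h = r (ρ_m − ρ_c) / ρ_c = 25.2 km × (3.3 − 2.76) / 2.76 = 4.93 km.

4.93 km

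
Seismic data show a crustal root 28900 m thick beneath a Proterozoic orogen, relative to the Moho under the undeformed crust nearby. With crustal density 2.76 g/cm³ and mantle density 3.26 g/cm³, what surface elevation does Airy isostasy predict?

5240 m

By Archimedes' principle applied to the lithosphere: ρ_c h = (ρ_m − ρ_c) r.
h = r (ρ_m − ρ_c) / ρ_c = 28900 m × (3.26 − 2.76) / 2.76 = 5240 m.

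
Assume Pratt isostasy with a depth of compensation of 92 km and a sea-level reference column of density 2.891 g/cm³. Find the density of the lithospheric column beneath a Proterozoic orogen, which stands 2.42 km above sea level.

2.82 g/cm³

Pratt balance: ρ_ref D = ρ (D + h).
ρ = ρ_ref D/(D + h) = 2.891 × 92 km/(92 km + 2.42 km) = 2.82 g/cm³.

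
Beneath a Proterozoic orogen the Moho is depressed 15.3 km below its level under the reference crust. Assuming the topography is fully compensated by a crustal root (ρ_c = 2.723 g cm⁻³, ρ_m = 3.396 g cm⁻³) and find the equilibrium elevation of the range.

3.78 km

For local isostatic compensation: ρ_c h = (ρ_m − ρ_c) r.
h = r (ρ_m − ρ_c) / ρ_c = 15.3 km × (3.396 − 2.723) / 2.723 = 3.78 km.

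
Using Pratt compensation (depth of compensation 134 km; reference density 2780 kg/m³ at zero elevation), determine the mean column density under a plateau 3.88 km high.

Pratt balance: ρ_ref D = ρ (D + h).
ρ = ρ_ref D/(D + h) = 2780 × 134 km/(134 km + 3.88 km) = 2700 kg/m³.

2700 kg/m³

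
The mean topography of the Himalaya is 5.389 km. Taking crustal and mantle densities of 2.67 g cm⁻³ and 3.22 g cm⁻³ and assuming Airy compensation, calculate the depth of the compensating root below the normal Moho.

26.2 km

Equating mass per unit area of the two columns: the weight of the topography is balanced by the buoyancy of the root, ρ_c h = (ρ_m − ρ_c) r.
r = h · ρ_c / (ρ_m − ρ_c) = 5.389 km × 2.67 / (3.22 − 2.67) = 26.2 km.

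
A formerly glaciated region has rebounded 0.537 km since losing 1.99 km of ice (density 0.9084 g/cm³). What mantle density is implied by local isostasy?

ρ_m = ρ_ice t / u = 0.9084 × 1.99 km/0.537 km = 3.37 g/cm³.

3.37 g/cm³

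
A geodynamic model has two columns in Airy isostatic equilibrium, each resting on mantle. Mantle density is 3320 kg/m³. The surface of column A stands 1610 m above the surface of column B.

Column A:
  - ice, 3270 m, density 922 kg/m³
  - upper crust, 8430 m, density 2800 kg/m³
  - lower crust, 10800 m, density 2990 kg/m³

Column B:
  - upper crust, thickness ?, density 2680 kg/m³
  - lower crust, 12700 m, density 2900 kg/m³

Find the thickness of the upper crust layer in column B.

Take the compensation level at the base of the deeper column (depth z_c below the surface of column A) and equate Σ ρ_i t_i down to z_c; mantle fills any gap and the z_c terms cancel.
Column A: 3270×922 + 8430×2800 + 10800×2990 + (z_c − 22500)×3320
Column B: 1610×0 + x×2680 + 12700×2900 + (z_c − 1610 − 12700 − x)×3320
The z_c×3320 term appears on both sides and cancels. Collect the known terms of each column as K = Σ(ρt)_known − 3320 × (depth of known layers): K_A = 58910940 − 3320×22500 = −15789060; K_B = 36830000 − 3320×(1610 + 12700) = −10679200.
Balance: K_A = K_B − x×(3320 − 2680), so x = (K_B − K_A)/(3320 − 2680) = 5109860/640 = 7980 m.

7980 m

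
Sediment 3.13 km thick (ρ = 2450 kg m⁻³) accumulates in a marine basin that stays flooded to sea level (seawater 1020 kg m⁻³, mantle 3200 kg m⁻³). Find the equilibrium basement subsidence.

2.05 km

Submarine loading: the sediment displaces seawater, and the subsidence is in turn flooded, so s (ρ_m − ρ_w) = t (ρ_sed − ρ_w).
s = 3.13 km × (2450 − 1020) / (3200 − 1020) = 2.05 km.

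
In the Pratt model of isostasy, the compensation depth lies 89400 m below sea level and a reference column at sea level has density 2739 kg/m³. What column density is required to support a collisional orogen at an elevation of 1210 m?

Pratt balance: ρ_ref D = ρ (D + h).
ρ = ρ_ref D/(D + h) = 2739 × 89400 m/(89400 m + 1210 m) = 2700 kg/m³.

2700 kg/m³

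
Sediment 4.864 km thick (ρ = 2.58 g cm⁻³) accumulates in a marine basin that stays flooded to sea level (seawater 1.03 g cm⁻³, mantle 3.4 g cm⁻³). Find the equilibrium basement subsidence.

Submarine loading: the sediment displaces seawater, and the subsidence is in turn flooded, so s (ρ_m − ρ_w) = t (ρ_sed − ρ_w).
s = 4.864 km × (2.58 − 1.03) / (3.4 − 1.03) = 3.18 km.

3.18 km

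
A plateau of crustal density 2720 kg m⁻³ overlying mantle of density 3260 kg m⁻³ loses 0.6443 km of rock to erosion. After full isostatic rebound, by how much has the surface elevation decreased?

0.107 km

Rebound u = e ρ_c/ρ_m = 0.6443 km × 2720/3260 = 0.5376 km.
Net surface drop = e − u = 0.6443 km − 0.5376 km = e (ρ_m − ρ_c)/ρ_m = 0.107 km.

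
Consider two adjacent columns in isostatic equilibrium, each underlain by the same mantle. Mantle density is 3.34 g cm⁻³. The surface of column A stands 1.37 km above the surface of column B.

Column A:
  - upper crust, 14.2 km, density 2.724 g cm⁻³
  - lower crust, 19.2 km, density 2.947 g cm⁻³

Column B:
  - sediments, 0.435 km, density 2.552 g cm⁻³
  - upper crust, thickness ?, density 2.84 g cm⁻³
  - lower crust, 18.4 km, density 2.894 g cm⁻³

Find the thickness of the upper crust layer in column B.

6.34 km

Take the compensation level at the base of the deeper column (depth z_c below the surface of column A) and equate Σ ρ_i t_i down to z_c; mantle fills any gap and the z_c terms cancel.
Column A: 14.2×2.724 + 19.2×2.947 + (z_c − 33.4)×3.34
Column B: 1.37×0 + 0.435×2.552 + x×2.84 + 18.4×2.894 + (z_c − 1.37 − 18.835 − x)×3.34
The z_c×3.34 term appears on both sides and cancels. Collect the known terms of each column as K = Σ(ρt)_known − 3.34 × (depth of known layers): K_A = 95.2632 − 3.34×33.4 = −16.2928; K_B = 54.35972 − 3.34×(1.37 + 18.835) = −13.12498.
Balance: K_A = K_B − x×(3.34 − 2.84), so x = (K_B − K_A)/(3.34 − 2.84) = 3.16782/0.5 = 6.34 km.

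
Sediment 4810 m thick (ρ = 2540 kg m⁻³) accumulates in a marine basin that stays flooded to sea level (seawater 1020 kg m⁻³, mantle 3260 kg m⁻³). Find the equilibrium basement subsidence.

3260 m

Submarine loading: the sediment displaces seawater, and the subsidence is in turn flooded, so s (ρ_m − ρ_w) = t (ρ_sed − ρ_w).
s = 4810 m × (2540 − 1020) / (3260 − 1020) = 3260 m.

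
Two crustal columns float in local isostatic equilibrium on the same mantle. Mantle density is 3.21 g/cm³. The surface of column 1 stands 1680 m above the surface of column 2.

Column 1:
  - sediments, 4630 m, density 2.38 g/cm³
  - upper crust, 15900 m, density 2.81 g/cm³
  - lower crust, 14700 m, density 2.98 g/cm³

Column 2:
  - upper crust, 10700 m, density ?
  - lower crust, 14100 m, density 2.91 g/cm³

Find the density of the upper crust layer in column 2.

Take the compensation level at the base of the deeper column (depth z_c below the surface of column 1) and equate Σ ρ_i t_i down to z_c; mantle fills any gap and the z_c terms cancel.
Column 1: 4630×2.38 + 15900×2.81 + 14700×2.98 + (z_c − 35230)×3.21
Column 2: 1680×0 + 10700×ρ + 14100×2.91 + (z_c − 1680 − 24800)×3.21
The z_c×3.21 term appears on both sides and cancels. Collect the known terms of each column as K = Σ(ρt)_known − 3.21 × (depth of known layers): K_1 = 99504.4 − 3.21×35230 = −13583.9; K_2 = 41031 − 3.21×(1680 + 24800) = −43969.8.
Balance: K_1 = K_2 + 10700×ρ, so ρ = (K_1 − K_2)/10700 = 30385.9/10700 = 2.84 g/cm³.

2.84 g/cm³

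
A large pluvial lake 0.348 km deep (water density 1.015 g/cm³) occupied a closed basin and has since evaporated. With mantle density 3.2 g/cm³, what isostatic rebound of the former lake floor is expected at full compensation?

u = d ρ_w/ρ_m = 0.348 km × 1.015/3.2 = 0.11 km.

0.11 km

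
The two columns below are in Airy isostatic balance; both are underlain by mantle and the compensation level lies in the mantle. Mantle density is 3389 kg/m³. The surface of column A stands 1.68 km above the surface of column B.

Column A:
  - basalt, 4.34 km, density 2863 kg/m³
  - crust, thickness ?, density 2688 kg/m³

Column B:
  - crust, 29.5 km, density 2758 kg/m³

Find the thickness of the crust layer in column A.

31.4 km

Take the compensation level at the base of the deeper column (depth z_c below the surface of column A) and equate Σ ρ_i t_i down to z_c; mantle fills any gap and the z_c terms cancel.
Column A: 4.34×2863 + x×2688 + (z_c − 4.34 − x)×3389
Column B: 1.68×0 + 29.5×2758 + (z_c − 1.68 − 29.5)×3389
The z_c×3389 term appears on both sides and cancels. Collect the known terms of each column as K = Σ(ρt)_known − 3389 × (depth of known layers): K_A = 12425.42 − 3389×4.34 = −2282.84; K_B = 81361 − 3389×(1.68 + 29.5) = −24308.02.
Balance: K_A − x×(3389 − 2688) = K_B, so x = (K_A − K_B)/(3389 − 2688) = 22025.2/701 = 31.4 km.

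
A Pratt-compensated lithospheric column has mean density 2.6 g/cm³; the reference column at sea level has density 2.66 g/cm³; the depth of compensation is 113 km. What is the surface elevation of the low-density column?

ρ_ref D = ρ (D + h) → h = D (ρ_ref − ρ)/ρ.
h = 113 km × (2.66 − 2.6)/2.6 = 2.61 km.

2.61 km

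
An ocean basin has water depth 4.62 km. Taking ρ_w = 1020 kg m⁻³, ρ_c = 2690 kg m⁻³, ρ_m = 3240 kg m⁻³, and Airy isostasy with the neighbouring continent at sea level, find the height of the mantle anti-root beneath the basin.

Isostatic balance requires: replacing crust with seawater at the top is compensated by replacing crust with mantle at the base: d (ρ_c − ρ_w) = a (ρ_m − ρ_c).
a = d (ρ_c − ρ_w)/(ρ_m − ρ_c) = 4.62 km × 1670/550 = 14 km.

14 km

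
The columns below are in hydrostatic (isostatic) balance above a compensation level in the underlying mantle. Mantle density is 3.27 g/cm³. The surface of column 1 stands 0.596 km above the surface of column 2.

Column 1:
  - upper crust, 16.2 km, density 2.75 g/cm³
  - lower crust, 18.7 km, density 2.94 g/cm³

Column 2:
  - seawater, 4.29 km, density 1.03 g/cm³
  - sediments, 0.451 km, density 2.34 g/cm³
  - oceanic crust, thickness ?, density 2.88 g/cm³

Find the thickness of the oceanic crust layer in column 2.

Take the compensation level at the base of the deeper column (depth z_c below the surface of column 1) and equate Σ ρ_i t_i down to z_c; mantle fills any gap and the z_c terms cancel.
Column 1: 16.2×2.75 + 18.7×2.94 + (z_c − 34.9)×3.27
Column 2: 0.596×0 + 4.29×1.03 + 0.451×2.34 + x×2.88 + (z_c − 0.596 − 4.741 − x)×3.27
The z_c×3.27 term appears on both sides and cancels. Collect the known terms of each column as K = Σ(ρt)_known − 3.27 × (depth of known layers): K_1 = 99.528 − 3.27×34.9 = −14.595; K_2 = 5.47404 − 3.27×(0.596 + 4.741) = −11.97795.
Balance: K_1 = K_2 − x×(3.27 − 2.88), so x = (K_2 − K_1)/(3.27 − 2.88) = 2.61705/0.39 = 6.71 km.

6.71 km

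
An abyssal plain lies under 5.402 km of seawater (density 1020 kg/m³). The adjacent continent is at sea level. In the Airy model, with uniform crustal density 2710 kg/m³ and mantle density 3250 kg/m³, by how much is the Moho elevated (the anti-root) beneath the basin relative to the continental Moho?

Balancing pressure at the compensation depth: replacing crust with seawater at the top is compensated by replacing crust with mantle at the base: d (ρ_c − ρ_w) = a (ρ_m − ρ_c).
a = d (ρ_c − ρ_w)/(ρ_m − ρ_c) = 5.402 km × 1690/540 = 16.9 km.

16.9 km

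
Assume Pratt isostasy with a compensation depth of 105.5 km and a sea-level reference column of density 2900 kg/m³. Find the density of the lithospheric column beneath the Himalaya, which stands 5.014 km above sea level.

2770 kg/m³

Pratt balance: ρ_ref D = ρ (D + h).
ρ = ρ_ref D/(D + h) = 2900 × 105.5 km/(105.5 km + 5.014 km) = 2770 kg/m³.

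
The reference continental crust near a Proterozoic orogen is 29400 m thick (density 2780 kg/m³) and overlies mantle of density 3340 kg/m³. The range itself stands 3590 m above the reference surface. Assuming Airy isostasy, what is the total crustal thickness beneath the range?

Root depth r = h ρ_c / (ρ_m − ρ_c) = 3590 m × 2780 / 560 = 17820 m.
Total thickness = T + h + r = 29400 m + 3590 m + 17820 m = 50800 m.

50800 m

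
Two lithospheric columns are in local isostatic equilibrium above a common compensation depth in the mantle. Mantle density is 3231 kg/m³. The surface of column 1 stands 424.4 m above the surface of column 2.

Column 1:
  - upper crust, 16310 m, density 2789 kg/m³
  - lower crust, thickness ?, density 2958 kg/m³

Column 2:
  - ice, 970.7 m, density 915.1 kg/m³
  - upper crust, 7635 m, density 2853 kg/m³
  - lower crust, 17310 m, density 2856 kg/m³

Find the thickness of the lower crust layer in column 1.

21200 m

Take the compensation level at the base of the deeper column (depth z_c below the surface of column 1) and equate Σ ρ_i t_i down to z_c; mantle fills any gap and the z_c terms cancel.
Column 1: 16310×2789 + x×2958 + (z_c − 16310 − x)×3231
Column 2: 424.4×0 + 970.7×915.1 + 7635×2853 + 17310×2856 + (z_c − 424.4 − 25915.7)×3231
The z_c×3231 term appears on both sides and cancels. Collect the known terms of each column as K = Σ(ρt)_known − 3231 × (depth of known layers): K_1 = 45488590 − 3231×16310 = −7209020; K_2 = 72108302.6 − 3231×(424.4 + 25915.7) = −12996560.5.
Balance: K_1 − x×(3231 − 2958) = K_2, so x = (K_1 − K_2)/(3231 − 2958) = 5787540/273 = 21200 m.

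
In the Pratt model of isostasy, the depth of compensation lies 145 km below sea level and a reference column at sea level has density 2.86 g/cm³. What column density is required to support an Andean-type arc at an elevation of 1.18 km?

2.84 g/cm³

Pratt balance: ρ_ref D = ρ (D + h).
ρ = ρ_ref D/(D + h) = 2.86 × 145 km/(145 km + 1.18 km) = 2.84 g/cm³.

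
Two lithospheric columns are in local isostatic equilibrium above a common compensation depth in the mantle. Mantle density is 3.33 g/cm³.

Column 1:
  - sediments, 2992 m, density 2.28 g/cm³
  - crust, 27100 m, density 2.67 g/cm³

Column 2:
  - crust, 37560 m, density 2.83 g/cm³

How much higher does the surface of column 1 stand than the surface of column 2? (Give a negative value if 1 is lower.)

675 m

For any compensation level in the mantle, the mantle terms cancel and isostasy reduces to e = (Σt_1 − Σt_2) − (Σ(ρt)_1 − Σ(ρt)_2) / ρ_m.
Σt_1 = 30092 m; Σt_2 = 37560 m; Σ(ρt)_1 = 79178.76; Σ(ρt)_2 = 106294.8 (in m·g/cm³).
e = (30092 − 37560) − (79178.76 − 106294.8) / 3.33 = 675 m.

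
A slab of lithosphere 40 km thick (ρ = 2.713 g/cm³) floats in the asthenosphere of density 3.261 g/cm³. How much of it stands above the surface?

Floating equilibrium: submerged depth d = t ρ_obj/ρ_fluid = 40 km × 2.713/3.261 = 33.28 km.
Freeboard = t − d = 40 km − 33.28 km = 6.72 km.

6.72 km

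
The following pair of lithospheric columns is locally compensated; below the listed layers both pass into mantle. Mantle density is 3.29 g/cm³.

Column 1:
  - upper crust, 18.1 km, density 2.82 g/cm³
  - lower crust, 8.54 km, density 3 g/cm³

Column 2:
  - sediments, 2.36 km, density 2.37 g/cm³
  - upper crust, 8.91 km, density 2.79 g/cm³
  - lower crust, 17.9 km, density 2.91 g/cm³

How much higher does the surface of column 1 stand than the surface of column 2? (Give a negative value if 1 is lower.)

−0.743 km

For any compensation level in the mantle, the mantle terms cancel and isostasy reduces to e = (Σt_1 − Σt_2) − (Σ(ρt)_1 − Σ(ρt)_2) / ρ_m.
Σt_1 = 26.64 km; Σt_2 = 29.17 km; Σ(ρt)_1 = 76.662; Σ(ρt)_2 = 82.5411 (in km·g/cm³).
e = (26.64 − 29.17) − (76.662 − 82.5411) / 3.29 = −0.743 km.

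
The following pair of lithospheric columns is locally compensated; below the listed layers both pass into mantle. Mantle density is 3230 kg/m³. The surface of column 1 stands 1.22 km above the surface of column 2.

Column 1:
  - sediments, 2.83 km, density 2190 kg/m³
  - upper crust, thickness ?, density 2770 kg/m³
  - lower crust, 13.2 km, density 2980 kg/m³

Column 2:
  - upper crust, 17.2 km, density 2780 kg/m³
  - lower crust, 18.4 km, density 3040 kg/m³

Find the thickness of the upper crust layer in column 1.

19.4 km

Take the compensation level at the base of the deeper column (depth z_c below the surface of column 1) and equate Σ ρ_i t_i down to z_c; mantle fills any gap and the z_c terms cancel.
Column 1: 2.83×2190 + x×2770 + 13.2×2980 + (z_c − 16.03 − x)×3230
Column 2: 1.22×0 + 17.2×2780 + 18.4×3040 + (z_c − 1.22 − 35.6)×3230
The z_c×3230 term appears on both sides and cancels. Collect the known terms of each column as K = Σ(ρt)_known − 3230 × (depth of known layers): K_1 = 45533.7 − 3230×16.03 = −6243.2; K_2 = 103752 − 3230×(1.22 + 35.6) = −15176.6.
Balance: K_1 − x×(3230 − 2770) = K_2, so x = (K_1 − K_2)/(3230 − 2770) = 8933.4/460 = 19.4 km.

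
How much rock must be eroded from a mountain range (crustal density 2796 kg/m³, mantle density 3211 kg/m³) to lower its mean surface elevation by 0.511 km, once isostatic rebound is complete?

Net drop Δ = e − u = e − e ρ_c/ρ_m = e (ρ_m − ρ_c)/ρ_m.
e = Δ ρ_m/(ρ_m − ρ_c) = 0.511 km × 3211/415 = 3.95 km.

3.95 km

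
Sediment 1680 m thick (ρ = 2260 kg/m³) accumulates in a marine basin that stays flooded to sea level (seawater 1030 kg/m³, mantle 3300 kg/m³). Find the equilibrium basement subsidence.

Submarine loading: the sediment displaces seawater, and the subsidence is in turn flooded, so s (ρ_m − ρ_w) = t (ρ_sed − ρ_w).
s = 1680 m × (2260 − 1030) / (3300 − 1030) = 910 m.

910 m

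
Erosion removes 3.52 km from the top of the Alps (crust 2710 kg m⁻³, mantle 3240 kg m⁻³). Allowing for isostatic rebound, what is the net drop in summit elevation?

Rebound u = e ρ_c/ρ_m = 3.52 km × 2710/3240 = 2.944 km.
Net surface drop = e − u = 3.52 km − 2.944 km = e (ρ_m − ρ_c)/ρ_m = 0.576 km.

0.576 km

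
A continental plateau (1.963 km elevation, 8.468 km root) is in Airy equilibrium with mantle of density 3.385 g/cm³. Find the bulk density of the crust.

ρ_c h = (ρ_m − ρ_c) r → ρ_c (h + r) = ρ_m r → ρ_c = ρ_m r / (h + r).
ρ_c = 3.385 × 8.468 km / (1.963 km + 8.468 km) = 2.75 g/cm³.

2.75 g/cm³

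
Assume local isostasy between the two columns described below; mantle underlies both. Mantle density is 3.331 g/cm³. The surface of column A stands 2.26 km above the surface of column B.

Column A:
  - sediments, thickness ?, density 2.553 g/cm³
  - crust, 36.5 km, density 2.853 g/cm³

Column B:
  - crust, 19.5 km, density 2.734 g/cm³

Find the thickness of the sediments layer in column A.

2.21 km

Take the compensation level at the base of the deeper column (depth z_c below the surface of column A) and equate Σ ρ_i t_i down to z_c; mantle fills any gap and the z_c terms cancel.
Column A: x×2.553 + 36.5×2.853 + (z_c − 36.5 − x)×3.331
Column B: 2.26×0 + 19.5×2.734 + (z_c − 2.26 − 19.5)×3.331
The z_c×3.331 term appears on both sides and cancels. Collect the known terms of each column as K = Σ(ρt)_known − 3.331 × (depth of known layers): K_A = 104.1345 − 3.331×36.5 = −17.447; K_B = 53.313 − 3.331×(2.26 + 19.5) = −19.16956.
Balance: K_A − x×(3.331 − 2.553) = K_B, so x = (K_A − K_B)/(3.331 − 2.553) = 1.72256/0.778 = 2.21 km.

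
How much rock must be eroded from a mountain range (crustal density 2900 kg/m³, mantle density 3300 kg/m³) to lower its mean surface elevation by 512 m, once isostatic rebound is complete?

4220 m

Net drop Δ = e − u = e − e ρ_c/ρ_m = e (ρ_m − ρ_c)/ρ_m.
e = Δ ρ_m/(ρ_m − ρ_c) = 512 m × 3300/400 = 4220 m.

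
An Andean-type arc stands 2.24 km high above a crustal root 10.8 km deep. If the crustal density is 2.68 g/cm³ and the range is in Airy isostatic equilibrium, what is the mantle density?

3.24 g/cm³

Airy balance: ρ_c h = (ρ_m − ρ_c) r → ρ_m = ρ_c (1 + h/r).
ρ_m = 2.68 × (1 + 2.24 km/10.8 km) = 3.24 g/cm³.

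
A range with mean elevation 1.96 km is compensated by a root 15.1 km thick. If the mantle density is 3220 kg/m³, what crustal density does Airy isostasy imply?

ρ_c h = (ρ_m − ρ_c) r → ρ_c (h + r) = ρ_m r → ρ_c = ρ_m r / (h + r).
ρ_c = 3220 × 15.1 km / (1.96 km + 15.1 km) = 2850 kg/m³.

2850 kg/m³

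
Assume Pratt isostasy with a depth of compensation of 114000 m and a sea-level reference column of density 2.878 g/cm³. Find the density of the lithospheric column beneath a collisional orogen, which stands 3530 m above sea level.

Pratt balance: ρ_ref D = ρ (D + h).
ρ = ρ_ref D/(D + h) = 2.878 × 114000 m/(114000 m + 3530 m) = 2.79 g/cm³.

2.79 g/cm³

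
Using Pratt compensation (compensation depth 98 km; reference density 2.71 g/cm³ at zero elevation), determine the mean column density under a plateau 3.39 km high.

Pratt balance: ρ_ref D = ρ (D + h).
ρ = ρ_ref D/(D + h) = 2.71 × 98 km/(98 km + 3.39 km) = 2.62 g/cm³.

2.62 g/cm³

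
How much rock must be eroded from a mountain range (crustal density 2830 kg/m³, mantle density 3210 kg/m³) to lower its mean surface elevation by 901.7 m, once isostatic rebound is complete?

7620 m

Net drop Δ = e − u = e − e ρ_c/ρ_m = e (ρ_m − ρ_c)/ρ_m.
e = Δ ρ_m/(ρ_m − ρ_c) = 901.7 m × 3210/380 = 7620 m.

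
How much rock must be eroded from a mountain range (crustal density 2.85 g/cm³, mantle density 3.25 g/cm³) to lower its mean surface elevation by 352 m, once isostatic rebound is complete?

Net drop Δ = e − u = e − e ρ_c/ρ_m = e (ρ_m − ρ_c)/ρ_m.
e = Δ ρ_m/(ρ_m − ρ_c) = 352 m × 3.25/0.4 = 2860 m.

2860 m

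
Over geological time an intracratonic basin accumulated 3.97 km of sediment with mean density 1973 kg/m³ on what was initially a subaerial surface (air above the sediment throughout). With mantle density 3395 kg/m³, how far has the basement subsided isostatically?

Subaerial load: s = t ρ_sed / ρ_m = 3.97 km × 1973/3395 = 2.31 km.

2.31 km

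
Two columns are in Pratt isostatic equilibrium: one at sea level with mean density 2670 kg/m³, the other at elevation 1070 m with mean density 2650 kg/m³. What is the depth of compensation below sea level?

ρ_ref D = ρ (D + h) → D (ρ_ref − ρ) = ρ h.
D = ρ h/(ρ_ref − ρ) = 2650 × 1070 m/(2670 − 2650) = 142000 m.

142000 m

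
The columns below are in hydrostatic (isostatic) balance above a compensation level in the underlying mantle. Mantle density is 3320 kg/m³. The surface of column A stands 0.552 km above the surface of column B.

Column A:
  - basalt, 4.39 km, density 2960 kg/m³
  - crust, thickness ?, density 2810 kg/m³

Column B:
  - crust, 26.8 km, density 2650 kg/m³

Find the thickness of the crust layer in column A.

35.7 km

Take the compensation level at the base of the deeper column (depth z_c below the surface of column A) and equate Σ ρ_i t_i down to z_c; mantle fills any gap and the z_c terms cancel.
Column A: 4.39×2960 + x×2810 + (z_c − 4.39 − x)×3320
Column B: 0.552×0 + 26.8×2650 + (z_c − 0.552 − 26.8)×3320
The z_c×3320 term appears on both sides and cancels. Collect the known terms of each column as K = Σ(ρt)_known − 3320 × (depth of known layers): K_A = 12994.4 − 3320×4.39 = −1580.4; K_B = 71020 − 3320×(0.552 + 26.8) = −19788.64.
Balance: K_A − x×(3320 − 2810) = K_B, so x = (K_A − K_B)/(3320 − 2810) = 18208.2/510 = 35.7 km.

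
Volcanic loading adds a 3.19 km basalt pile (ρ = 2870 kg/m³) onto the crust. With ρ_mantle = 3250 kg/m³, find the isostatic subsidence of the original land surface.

2.82 km

Subaerial loading: s = t ρ_load / ρ_m.
s = 3.19 km × 2870/3250 = 2.82 km.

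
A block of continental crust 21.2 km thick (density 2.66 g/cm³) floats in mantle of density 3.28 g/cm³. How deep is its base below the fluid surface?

17.2 km

Draft d = t ρ_obj/ρ_fluid = 21.2 km × 2.66/3.28 = 17.2 km.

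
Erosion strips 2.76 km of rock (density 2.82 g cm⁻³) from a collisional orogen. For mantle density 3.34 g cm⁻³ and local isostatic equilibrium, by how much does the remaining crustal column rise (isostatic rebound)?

Unloading: uplift u = e ρ_c/ρ_m = 2.76 km × 2.82/3.34 = 2.33 km.

2.33 km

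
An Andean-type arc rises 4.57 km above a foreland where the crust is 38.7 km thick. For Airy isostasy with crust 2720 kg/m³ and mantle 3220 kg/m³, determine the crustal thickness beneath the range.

Root depth r = h ρ_c / (ρ_m − ρ_c) = 4.57 km × 2720 / 500 = 24.86 km.
Total thickness = T + h + r = 38.7 km + 4.57 km + 24.86 km = 68.1 km.

68.1 km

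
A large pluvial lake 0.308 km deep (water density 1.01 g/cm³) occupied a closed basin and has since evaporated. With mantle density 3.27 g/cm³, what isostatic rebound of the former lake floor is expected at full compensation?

0.0951 km

u = d ρ_w/ρ_m = 0.308 km × 1.01/3.27 = 0.0951 km.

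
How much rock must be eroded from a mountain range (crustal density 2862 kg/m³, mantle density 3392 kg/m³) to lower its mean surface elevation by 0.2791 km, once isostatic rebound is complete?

1.79 km

Net drop Δ = e − u = e − e ρ_c/ρ_m = e (ρ_m − ρ_c)/ρ_m.
e = Δ ρ_m/(ρ_m − ρ_c) = 0.2791 km × 3392/530 = 1.79 km.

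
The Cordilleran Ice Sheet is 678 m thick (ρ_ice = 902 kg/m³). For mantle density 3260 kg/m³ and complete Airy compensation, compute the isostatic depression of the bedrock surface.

By Archimedes' principle applied to the lithosphere: the ice load ρ_ice t is balanced by mantle displaced below, ρ_m s.
s = t ρ_ice / ρ_m = 678 m × 902/3260 = 188 m.

188 m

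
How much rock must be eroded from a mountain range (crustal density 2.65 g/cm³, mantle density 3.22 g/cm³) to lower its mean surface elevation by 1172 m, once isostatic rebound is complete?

Net drop Δ = e − u = e − e ρ_c/ρ_m = e (ρ_m − ρ_c)/ρ_m.
e = Δ ρ_m/(ρ_m − ρ_c) = 1172 m × 3.22/0.57 = 6620 m.

6620 m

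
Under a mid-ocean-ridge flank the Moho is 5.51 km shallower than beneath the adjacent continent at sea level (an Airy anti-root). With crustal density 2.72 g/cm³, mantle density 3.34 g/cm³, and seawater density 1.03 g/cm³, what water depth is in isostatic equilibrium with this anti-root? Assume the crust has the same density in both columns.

Replacing a thickness d of crust by seawater at the top must be balanced by replacing crust with mantle at the base: d (ρ_c − ρ_w) = a (ρ_m − ρ_c).
d = a (ρ_m − ρ_c)/(ρ_c − ρ_w) = 5.51 km × 0.62/1.69 = 2.02 km.

2.02 km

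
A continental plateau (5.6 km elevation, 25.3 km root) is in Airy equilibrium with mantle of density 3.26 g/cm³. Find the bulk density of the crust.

ρ_c h = (ρ_m − ρ_c) r → ρ_c (h + r) = ρ_m r → ρ_c = ρ_m r / (h + r).
ρ_c = 3.26 × 25.3 km / (5.6 km + 25.3 km) = 2.67 g/cm³.

2.67 g/cm³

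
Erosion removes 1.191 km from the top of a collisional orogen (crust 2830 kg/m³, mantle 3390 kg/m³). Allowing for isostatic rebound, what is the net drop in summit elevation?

0.197 km

Rebound u = e ρ_c/ρ_m = 1.191 km × 2830/3390 = 0.9943 km.
Net surface drop = e − u = 1.191 km − 0.9943 km = e (ρ_m − ρ_c)/ρ_m = 0.197 km.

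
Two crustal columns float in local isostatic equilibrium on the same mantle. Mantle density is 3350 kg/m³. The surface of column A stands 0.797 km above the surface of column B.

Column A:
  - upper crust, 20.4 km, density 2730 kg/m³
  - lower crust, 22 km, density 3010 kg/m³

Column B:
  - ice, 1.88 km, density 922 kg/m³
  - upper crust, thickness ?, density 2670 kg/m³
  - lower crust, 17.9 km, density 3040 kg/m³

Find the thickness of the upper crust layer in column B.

10.8 km

Take the compensation level at the base of the deeper column (depth z_c below the surface of column A) and equate Σ ρ_i t_i down to z_c; mantle fills any gap and the z_c terms cancel.
Column A: 20.4×2730 + 22×3010 + (z_c − 42.4)×3350
Column B: 0.797×0 + 1.88×922 + x×2670 + 17.9×3040 + (z_c − 0.797 − 19.78 − x)×3350
The z_c×3350 term appears on both sides and cancels. Collect the known terms of each column as K = Σ(ρt)_known − 3350 × (depth of known layers): K_A = 121912 − 3350×42.4 = −20128; K_B = 56149.36 − 3350×(0.797 + 19.78) = −12783.59.
Balance: K_A = K_B − x×(3350 − 2670), so x = (K_B − K_A)/(3350 − 2670) = 7344.41/680 = 10.8 km.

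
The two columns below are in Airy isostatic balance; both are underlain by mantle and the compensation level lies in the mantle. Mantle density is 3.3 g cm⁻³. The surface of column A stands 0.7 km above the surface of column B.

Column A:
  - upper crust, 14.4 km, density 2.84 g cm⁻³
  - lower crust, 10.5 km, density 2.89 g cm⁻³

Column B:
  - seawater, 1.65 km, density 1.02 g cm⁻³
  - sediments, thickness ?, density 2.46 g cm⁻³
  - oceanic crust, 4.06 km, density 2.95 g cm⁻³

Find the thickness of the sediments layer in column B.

Take the compensation level at the base of the deeper column (depth z_c below the surface of column A) and equate Σ ρ_i t_i down to z_c; mantle fills any gap and the z_c terms cancel.
Column A: 14.4×2.84 + 10.5×2.89 + (z_c − 24.9)×3.3
Column B: 0.7×0 + 1.65×1.02 + x×2.46 + 4.06×2.95 + (z_c − 0.7 − 5.71 − x)×3.3
The z_c×3.3 term appears on both sides and cancels. Collect the known terms of each column as K = Σ(ρt)_known − 3.3 × (depth of known layers): K_A = 71.241 − 3.3×24.9 = −10.929; K_B = 13.66 − 3.3×(0.7 + 5.71) = −7.493.
Balance: K_A = K_B − x×(3.3 − 2.46), so x = (K_B − K_A)/(3.3 − 2.46) = 3.436/0.84 = 4.09 km.

4.09 km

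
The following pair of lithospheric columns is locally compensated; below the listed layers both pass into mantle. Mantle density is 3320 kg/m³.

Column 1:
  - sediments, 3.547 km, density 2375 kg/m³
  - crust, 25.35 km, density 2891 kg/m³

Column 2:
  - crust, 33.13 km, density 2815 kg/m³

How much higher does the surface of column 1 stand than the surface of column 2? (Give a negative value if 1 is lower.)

−0.754 km

For any compensation level in the mantle, the mantle terms cancel and isostasy reduces to e = (Σt_1 − Σt_2) − (Σ(ρt)_1 − Σ(ρt)_2) / ρ_m.
Σt_1 = 28.897 km; Σt_2 = 33.13 km; Σ(ρt)_1 = 81710.975; Σ(ρt)_2 = 93260.95 (in km·kg/m³).
e = (28.897 − 33.13) − (81710.975 − 93260.95) / 3320 = −0.754 km.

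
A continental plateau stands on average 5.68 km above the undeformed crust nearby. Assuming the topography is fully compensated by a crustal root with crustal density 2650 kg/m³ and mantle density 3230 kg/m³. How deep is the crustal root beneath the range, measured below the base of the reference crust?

Equating mass per unit area of the two columns: the weight of the topography is balanced by the buoyancy of the root, ρ_c h = (ρ_m − ρ_c) r.
r = h · ρ_c / (ρ_m − ρ_c) = 5.68 km × 2650 / (3230 − 2650) = 26 km.

26 km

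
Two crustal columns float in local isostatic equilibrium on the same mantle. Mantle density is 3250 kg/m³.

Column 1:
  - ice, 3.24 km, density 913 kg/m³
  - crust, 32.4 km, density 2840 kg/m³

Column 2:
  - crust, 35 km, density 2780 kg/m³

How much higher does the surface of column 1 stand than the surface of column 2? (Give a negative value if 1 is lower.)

For any compensation level in the mantle, the mantle terms cancel and isostasy reduces to e = (Σt_1 − Σt_2) − (Σ(ρt)_1 − Σ(ρt)_2) / ρ_m.
Σt_1 = 35.64 km; Σt_2 = 35 km; Σ(ρt)_1 = 94974.12; Σ(ρt)_2 = 97300 (in km·kg/m³).
e = (35.64 − 35) − (94974.12 − 97300) / 3250 = 1.36 km.

1.36 km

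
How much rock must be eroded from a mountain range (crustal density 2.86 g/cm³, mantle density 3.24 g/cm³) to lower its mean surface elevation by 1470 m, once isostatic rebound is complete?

Net drop Δ = e − u = e − e ρ_c/ρ_m = e (ρ_m − ρ_c)/ρ_m.
e = Δ ρ_m/(ρ_m − ρ_c) = 1470 m × 3.24/0.38 = 12500 m.

12500 m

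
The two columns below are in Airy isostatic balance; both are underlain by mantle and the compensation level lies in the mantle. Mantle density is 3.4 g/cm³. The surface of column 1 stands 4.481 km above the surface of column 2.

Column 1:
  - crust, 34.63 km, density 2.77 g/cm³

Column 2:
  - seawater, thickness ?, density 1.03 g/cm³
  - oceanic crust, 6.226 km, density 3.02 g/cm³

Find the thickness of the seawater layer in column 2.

1.78 km

Take the compensation level at the base of the deeper column (depth z_c below the surface of column 1) and equate Σ ρ_i t_i down to z_c; mantle fills any gap and the z_c terms cancel.
Column 1: 34.63×2.77 + (z_c − 34.63)×3.4
Column 2: 4.481×0 + x×1.03 + 6.226×3.02 + (z_c − 4.481 − 6.226 − x)×3.4
The z_c×3.4 term appears on both sides and cancels. Collect the known terms of each column as K = Σ(ρt)_known − 3.4 × (depth of known layers): K_1 = 95.9251 − 3.4×34.63 = −21.8169; K_2 = 18.80252 − 3.4×(4.481 + 6.226) = −17.60128.
Balance: K_1 = K_2 − x×(3.4 − 1.03), so x = (K_2 − K_1)/(3.4 − 1.03) = 4.21562/2.37 = 1.78 km.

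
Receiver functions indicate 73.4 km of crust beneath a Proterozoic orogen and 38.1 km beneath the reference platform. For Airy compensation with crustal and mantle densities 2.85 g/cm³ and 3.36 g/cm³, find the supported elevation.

Excess crust Δ = 73.4 km − 38.1 km = 35.3 km, split between elevation h and root r with h + r = Δ.
Airy balance ρ_c h = (ρ_m − ρ_c) r gives r = h ρ_c/(ρ_m − ρ_c), so h (1 + ρ_c/(ρ_m − ρ_c)) = Δ, i.e. h = Δ (ρ_m − ρ_c)/ρ_m.
h = 35.3 km × 0.51/3.36 = 5.36 km.

5.36 km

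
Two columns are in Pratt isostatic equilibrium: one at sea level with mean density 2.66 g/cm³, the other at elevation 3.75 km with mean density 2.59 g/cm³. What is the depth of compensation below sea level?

ρ_ref D = ρ (D + h) → D (ρ_ref − ρ) = ρ h.
D = ρ h/(ρ_ref − ρ) = 2.59 × 3.75 km/(2.66 − 2.59) = 139 km.

139 km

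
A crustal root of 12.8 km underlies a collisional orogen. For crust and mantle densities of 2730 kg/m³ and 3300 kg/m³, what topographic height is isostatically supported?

2.67 km

In Airy isostatic equilibrium: ρ_c h = (ρ_m − ρ_c) r.
h = r (ρ_m − ρ_c) / ρ_c = 12.8 km × (3300 − 2730) / 2730 = 2.67 km.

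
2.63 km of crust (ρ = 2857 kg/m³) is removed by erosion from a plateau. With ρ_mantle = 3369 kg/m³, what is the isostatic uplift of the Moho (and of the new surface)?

2.23 km

Unloading: uplift u = e ρ_c/ρ_m = 2.63 km × 2857/3369 = 2.23 km.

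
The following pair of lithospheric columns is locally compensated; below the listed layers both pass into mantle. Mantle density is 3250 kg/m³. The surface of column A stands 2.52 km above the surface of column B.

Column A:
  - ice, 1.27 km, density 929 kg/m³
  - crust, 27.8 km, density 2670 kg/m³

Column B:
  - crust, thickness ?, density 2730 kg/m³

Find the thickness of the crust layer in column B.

Take the compensation level at the base of the deeper column (depth z_c below the surface of column A) and equate Σ ρ_i t_i down to z_c; mantle fills any gap and the z_c terms cancel.
Column A: 1.27×929 + 27.8×2670 + (z_c − 29.07)×3250
Column B: 2.52×0 + x×2730 + (z_c − 2.52 − 0 − x)×3250
The z_c×3250 term appears on both sides and cancels. Collect the known terms of each column as K = Σ(ρt)_known − 3250 × (depth of known layers): K_A = 75405.83 − 3250×29.07 = −19071.67; K_B = 0 − 3250×(2.52 + 0) = −8190.
Balance: K_A = K_B − x×(3250 − 2730), so x = (K_B − K_A)/(3250 − 2730) = 10881.7/520 = 20.9 km.

20.9 km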